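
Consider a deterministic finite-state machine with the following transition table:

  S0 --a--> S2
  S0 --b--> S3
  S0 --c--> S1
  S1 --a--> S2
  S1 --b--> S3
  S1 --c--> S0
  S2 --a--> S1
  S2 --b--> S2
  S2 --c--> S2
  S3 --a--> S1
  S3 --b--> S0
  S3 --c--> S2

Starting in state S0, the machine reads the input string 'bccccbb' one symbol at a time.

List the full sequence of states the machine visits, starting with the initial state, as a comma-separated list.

Answer: S0, S3, S2, S2, S2, S2, S2, S2

Derivation:
Start: S0
  read 'b': S0 --b--> S3
  read 'c': S3 --c--> S2
  read 'c': S2 --c--> S2
  read 'c': S2 --c--> S2
  read 'c': S2 --c--> S2
  read 'b': S2 --b--> S2
  read 'b': S2 --b--> S2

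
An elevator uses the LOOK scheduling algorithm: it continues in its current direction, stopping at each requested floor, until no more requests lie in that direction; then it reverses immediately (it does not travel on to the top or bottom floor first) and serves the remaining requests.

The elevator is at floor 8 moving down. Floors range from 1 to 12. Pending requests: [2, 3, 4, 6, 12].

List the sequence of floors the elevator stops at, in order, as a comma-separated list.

Current: 8, moving DOWN
Serve below first (descending): [6, 4, 3, 2]
Then reverse, serve above (ascending): [12]

Answer: 6, 4, 3, 2, 12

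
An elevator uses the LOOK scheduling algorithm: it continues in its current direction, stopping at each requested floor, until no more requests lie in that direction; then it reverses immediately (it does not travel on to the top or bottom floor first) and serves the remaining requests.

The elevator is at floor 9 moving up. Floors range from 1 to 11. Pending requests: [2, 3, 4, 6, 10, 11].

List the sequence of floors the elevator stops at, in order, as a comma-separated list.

Answer: 10, 11, 6, 4, 3, 2

Derivation:
Current: 9, moving UP
Serve above first (ascending): [10, 11]
Then reverse, serve below (descending): [6, 4, 3, 2]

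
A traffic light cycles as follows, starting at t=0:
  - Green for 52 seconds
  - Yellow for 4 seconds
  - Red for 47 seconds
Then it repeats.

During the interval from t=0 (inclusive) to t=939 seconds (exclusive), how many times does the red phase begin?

Cycle = 52+4+47 = 103s
red phase starts at t = k*103 + 56 for k=0,1,2,...
Need k*103+56 < 939 → k < 8.573
k ∈ {0, ..., 8} → 9 starts

Answer: 9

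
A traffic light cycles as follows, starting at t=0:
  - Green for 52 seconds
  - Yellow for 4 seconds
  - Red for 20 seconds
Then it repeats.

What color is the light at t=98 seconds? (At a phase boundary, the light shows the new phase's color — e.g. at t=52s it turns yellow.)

Answer: green

Derivation:
Cycle length = 52 + 4 + 20 = 76s
t = 98, phase_t = 98 mod 76 = 22
22 < 52 (green end) → GREEN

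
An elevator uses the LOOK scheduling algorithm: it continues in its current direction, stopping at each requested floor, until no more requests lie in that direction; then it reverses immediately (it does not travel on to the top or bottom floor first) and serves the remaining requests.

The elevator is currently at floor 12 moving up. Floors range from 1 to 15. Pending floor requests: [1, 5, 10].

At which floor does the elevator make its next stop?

Answer: 10

Derivation:
Current floor: 12, direction: up
Requests above: []
Requests below: [1, 5, 10]
Moving up but no requests above → reverse; nearest below is max([1, 5, 10]) = 10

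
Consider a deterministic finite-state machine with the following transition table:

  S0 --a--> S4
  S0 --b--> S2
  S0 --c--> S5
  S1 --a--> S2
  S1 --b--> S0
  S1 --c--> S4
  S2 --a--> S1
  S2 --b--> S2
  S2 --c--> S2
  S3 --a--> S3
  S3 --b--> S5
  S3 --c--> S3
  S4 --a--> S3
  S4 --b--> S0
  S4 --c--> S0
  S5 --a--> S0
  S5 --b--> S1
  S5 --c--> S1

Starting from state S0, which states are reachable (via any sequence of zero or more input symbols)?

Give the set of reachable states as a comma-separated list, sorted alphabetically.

BFS from S0:
  visit S0: S0--a-->S4 (new), S0--b-->S2 (new), S0--c-->S5 (new)
  visit S4: S4--a-->S3 (new), S4--b-->S0 (seen), S4--c-->S0 (seen)
  visit S2: S2--a-->S1 (new), S2--b-->S2 (seen), S2--c-->S2 (seen)
  visit S5: S5--a-->S0 (seen), S5--b-->S1 (seen), S5--c-->S1 (seen)
  visit S3: S3--a-->S3 (seen), S3--b-->S5 (seen), S3--c-->S3 (seen)
  visit S1: S1--a-->S2 (seen), S1--b-->S0 (seen), S1--c-->S4 (seen)

Answer: S0, S1, S2, S3, S4, S5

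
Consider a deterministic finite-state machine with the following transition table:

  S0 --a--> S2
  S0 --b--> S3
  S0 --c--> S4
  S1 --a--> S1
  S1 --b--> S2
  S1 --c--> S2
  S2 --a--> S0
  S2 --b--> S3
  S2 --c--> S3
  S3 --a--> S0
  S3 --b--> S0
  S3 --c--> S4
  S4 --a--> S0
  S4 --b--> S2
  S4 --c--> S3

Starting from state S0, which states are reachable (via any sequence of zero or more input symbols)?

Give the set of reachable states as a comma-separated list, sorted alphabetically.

Answer: S0, S2, S3, S4

Derivation:
BFS from S0:
  visit S0: S0--a-->S2 (new), S0--b-->S3 (new), S0--c-->S4 (new)
  visit S2: S2--a-->S0 (seen), S2--b-->S3 (seen), S2--c-->S3 (seen)
  visit S3: S3--a-->S0 (seen), S3--b-->S0 (seen), S3--c-->S4 (seen)
  visit S4: S4--a-->S0 (seen), S4--b-->S2 (seen), S4--c-->S3 (seen)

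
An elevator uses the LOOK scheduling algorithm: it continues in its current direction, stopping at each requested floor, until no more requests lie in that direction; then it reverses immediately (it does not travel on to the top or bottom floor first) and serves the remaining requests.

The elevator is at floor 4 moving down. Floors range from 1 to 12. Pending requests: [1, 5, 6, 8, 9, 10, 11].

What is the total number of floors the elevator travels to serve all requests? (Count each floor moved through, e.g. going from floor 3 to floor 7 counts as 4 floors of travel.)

Start at floor 4 moving down, LOOK stop order: [1, 5, 6, 8, 9, 10, 11]
  4 → 1: |1-4| = 3, total = 3
  1 → 5: |5-1| = 4, total = 7
  5 → 6: |6-5| = 1, total = 8
  6 → 8: |8-6| = 2, total = 10
  8 → 9: |9-8| = 1, total = 11
  9 → 10: |10-9| = 1, total = 12
  10 → 11: |11-10| = 1, total = 13

Answer: 13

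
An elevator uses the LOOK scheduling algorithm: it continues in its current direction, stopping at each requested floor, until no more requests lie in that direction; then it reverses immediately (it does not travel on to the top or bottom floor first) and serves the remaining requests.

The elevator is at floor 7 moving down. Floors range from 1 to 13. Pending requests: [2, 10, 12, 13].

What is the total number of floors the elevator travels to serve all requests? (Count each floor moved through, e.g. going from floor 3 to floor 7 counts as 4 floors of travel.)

Answer: 16

Derivation:
Start at floor 7 moving down, LOOK stop order: [2, 10, 12, 13]
  7 → 2: |2-7| = 5, total = 5
  2 → 10: |10-2| = 8, total = 13
  10 → 12: |12-10| = 2, total = 15
  12 → 13: |13-12| = 1, total = 16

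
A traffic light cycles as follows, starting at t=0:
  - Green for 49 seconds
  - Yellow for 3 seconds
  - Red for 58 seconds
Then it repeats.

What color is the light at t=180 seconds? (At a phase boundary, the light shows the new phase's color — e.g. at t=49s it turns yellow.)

Cycle length = 49 + 3 + 58 = 110s
t = 180, phase_t = 180 mod 110 = 70
70 >= 52 → RED

Answer: red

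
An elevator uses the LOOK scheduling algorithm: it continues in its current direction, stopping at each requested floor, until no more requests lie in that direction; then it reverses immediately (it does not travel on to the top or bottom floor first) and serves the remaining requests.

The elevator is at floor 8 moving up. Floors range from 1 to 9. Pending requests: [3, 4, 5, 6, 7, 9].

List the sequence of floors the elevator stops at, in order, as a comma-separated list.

Answer: 9, 7, 6, 5, 4, 3

Derivation:
Current: 8, moving UP
Serve above first (ascending): [9]
Then reverse, serve below (descending): [7, 6, 5, 4, 3]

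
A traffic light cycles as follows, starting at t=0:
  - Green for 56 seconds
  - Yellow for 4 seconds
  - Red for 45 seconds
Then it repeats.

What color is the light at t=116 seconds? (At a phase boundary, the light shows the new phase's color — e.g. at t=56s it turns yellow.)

Answer: green

Derivation:
Cycle length = 56 + 4 + 45 = 105s
t = 116, phase_t = 116 mod 105 = 11
11 < 56 (green end) → GREEN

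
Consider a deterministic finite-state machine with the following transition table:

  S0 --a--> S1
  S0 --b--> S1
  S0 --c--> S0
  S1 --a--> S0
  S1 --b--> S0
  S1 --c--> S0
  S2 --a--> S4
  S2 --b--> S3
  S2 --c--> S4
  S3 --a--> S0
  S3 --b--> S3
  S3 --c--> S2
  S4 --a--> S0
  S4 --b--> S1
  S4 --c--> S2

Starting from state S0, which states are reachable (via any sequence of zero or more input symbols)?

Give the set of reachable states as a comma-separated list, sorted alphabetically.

Answer: S0, S1

Derivation:
BFS from S0:
  visit S0: S0--a-->S1 (new), S0--b-->S1 (seen), S0--c-->S0 (seen)
  visit S1: S1--a-->S0 (seen), S1--b-->S0 (seen), S1--c-->S0 (seen)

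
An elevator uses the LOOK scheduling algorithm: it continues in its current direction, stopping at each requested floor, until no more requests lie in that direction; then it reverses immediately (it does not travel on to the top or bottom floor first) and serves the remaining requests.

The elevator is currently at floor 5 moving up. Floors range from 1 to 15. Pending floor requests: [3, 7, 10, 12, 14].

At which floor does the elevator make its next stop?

Answer: 7

Derivation:
Current floor: 5, direction: up
Requests above: [7, 10, 12, 14]
Requests below: [3]
Moving up and requests lie above → nearest above is min([7, 10, 12, 14]) = 7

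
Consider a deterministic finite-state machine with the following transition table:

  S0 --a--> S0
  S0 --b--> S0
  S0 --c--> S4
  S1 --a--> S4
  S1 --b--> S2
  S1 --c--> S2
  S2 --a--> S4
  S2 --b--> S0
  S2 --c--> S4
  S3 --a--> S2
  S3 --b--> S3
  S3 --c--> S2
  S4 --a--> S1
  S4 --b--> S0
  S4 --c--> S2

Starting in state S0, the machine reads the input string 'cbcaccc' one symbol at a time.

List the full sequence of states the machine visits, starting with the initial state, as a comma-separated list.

Start: S0
  read 'c': S0 --c--> S4
  read 'b': S4 --b--> S0
  read 'c': S0 --c--> S4
  read 'a': S4 --a--> S1
  read 'c': S1 --c--> S2
  read 'c': S2 --c--> S4
  read 'c': S4 --c--> S2

Answer: S0, S4, S0, S4, S1, S2, S4, S2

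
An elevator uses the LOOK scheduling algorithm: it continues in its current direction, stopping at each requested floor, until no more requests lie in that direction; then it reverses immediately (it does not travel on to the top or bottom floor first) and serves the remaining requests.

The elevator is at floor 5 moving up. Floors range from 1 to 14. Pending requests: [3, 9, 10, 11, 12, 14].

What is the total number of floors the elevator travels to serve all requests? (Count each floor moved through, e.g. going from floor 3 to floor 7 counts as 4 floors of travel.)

Start at floor 5 moving up, LOOK stop order: [9, 10, 11, 12, 14, 3]
  5 → 9: |9-5| = 4, total = 4
  9 → 10: |10-9| = 1, total = 5
  10 → 11: |11-10| = 1, total = 6
  11 → 12: |12-11| = 1, total = 7
  12 → 14: |14-12| = 2, total = 9
  14 → 3: |3-14| = 11, total = 20

Answer: 20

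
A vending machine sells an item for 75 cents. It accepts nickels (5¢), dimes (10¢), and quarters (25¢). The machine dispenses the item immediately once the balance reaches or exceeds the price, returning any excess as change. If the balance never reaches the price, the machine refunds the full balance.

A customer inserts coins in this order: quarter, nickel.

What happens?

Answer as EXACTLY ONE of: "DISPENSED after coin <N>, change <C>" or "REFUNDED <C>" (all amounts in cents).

Answer: REFUNDED 30

Derivation:
Price: 75¢
Coin 1 (quarter, 25¢): balance = 25¢
Coin 2 (nickel, 5¢): balance = 30¢
All coins inserted, balance 30¢ < price 75¢ → REFUND 30¢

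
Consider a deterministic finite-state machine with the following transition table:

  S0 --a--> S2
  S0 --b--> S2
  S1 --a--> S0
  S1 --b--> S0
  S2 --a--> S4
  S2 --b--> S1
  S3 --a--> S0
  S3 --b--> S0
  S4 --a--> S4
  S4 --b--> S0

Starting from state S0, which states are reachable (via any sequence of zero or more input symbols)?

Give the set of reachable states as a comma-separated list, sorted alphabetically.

Answer: S0, S1, S2, S4

Derivation:
BFS from S0:
  visit S0: S0--a-->S2 (new), S0--b-->S2 (seen)
  visit S2: S2--a-->S4 (new), S2--b-->S1 (new)
  visit S4: S4--a-->S4 (seen), S4--b-->S0 (seen)
  visit S1: S1--a-->S0 (seen), S1--b-->S0 (seen)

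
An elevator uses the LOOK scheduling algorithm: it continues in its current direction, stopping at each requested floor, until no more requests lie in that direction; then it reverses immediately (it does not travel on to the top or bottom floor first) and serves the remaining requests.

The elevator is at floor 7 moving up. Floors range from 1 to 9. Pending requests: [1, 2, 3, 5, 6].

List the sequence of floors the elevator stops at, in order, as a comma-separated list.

Answer: 6, 5, 3, 2, 1

Derivation:
Current: 7, moving UP
Serve above first (ascending): []
Then reverse, serve below (descending): [6, 5, 3, 2, 1]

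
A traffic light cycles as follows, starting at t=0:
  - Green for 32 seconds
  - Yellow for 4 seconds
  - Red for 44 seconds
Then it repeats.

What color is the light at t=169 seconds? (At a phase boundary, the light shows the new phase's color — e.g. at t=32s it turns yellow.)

Answer: green

Derivation:
Cycle length = 32 + 4 + 44 = 80s
t = 169, phase_t = 169 mod 80 = 9
9 < 32 (green end) → GREEN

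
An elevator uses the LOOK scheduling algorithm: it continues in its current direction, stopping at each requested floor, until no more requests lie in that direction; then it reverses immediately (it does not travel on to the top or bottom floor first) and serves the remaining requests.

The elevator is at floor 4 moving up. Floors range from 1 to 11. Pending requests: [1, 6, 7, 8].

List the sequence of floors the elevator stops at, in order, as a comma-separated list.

Current: 4, moving UP
Serve above first (ascending): [6, 7, 8]
Then reverse, serve below (descending): [1]

Answer: 6, 7, 8, 1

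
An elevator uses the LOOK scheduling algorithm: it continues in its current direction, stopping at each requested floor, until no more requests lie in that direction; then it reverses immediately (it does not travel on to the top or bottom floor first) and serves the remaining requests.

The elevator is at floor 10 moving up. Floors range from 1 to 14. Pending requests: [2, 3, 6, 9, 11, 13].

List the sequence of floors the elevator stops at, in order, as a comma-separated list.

Current: 10, moving UP
Serve above first (ascending): [11, 13]
Then reverse, serve below (descending): [9, 6, 3, 2]

Answer: 11, 13, 9, 6, 3, 2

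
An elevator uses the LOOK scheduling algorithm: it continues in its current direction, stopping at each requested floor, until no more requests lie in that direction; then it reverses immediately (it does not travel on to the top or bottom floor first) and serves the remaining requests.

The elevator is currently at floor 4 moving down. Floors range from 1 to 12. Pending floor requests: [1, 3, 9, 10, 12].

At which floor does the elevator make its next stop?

Current floor: 4, direction: down
Requests above: [9, 10, 12]
Requests below: [1, 3]
Moving down and requests lie below → nearest below is max([1, 3]) = 3

Answer: 3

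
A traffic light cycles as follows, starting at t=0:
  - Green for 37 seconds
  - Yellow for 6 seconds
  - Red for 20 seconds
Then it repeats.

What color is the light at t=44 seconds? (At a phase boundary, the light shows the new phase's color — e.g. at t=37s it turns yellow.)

Answer: red

Derivation:
Cycle length = 37 + 6 + 20 = 63s
t = 44, phase_t = 44 mod 63 = 44
44 >= 43 → RED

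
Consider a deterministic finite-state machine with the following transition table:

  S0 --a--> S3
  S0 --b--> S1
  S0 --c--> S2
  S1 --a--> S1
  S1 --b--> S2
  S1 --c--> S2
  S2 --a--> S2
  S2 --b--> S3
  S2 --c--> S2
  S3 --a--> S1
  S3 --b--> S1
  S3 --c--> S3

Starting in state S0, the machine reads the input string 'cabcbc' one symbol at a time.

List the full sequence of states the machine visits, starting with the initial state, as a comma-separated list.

Start: S0
  read 'c': S0 --c--> S2
  read 'a': S2 --a--> S2
  read 'b': S2 --b--> S3
  read 'c': S3 --c--> S3
  read 'b': S3 --b--> S1
  read 'c': S1 --c--> S2

Answer: S0, S2, S2, S3, S3, S1, S2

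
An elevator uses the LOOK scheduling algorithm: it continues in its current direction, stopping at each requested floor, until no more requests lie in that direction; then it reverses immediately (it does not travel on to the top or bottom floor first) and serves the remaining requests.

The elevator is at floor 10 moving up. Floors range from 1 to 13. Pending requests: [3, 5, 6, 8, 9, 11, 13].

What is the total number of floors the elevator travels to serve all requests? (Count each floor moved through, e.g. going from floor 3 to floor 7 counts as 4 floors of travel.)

Start at floor 10 moving up, LOOK stop order: [11, 13, 9, 8, 6, 5, 3]
  10 → 11: |11-10| = 1, total = 1
  11 → 13: |13-11| = 2, total = 3
  13 → 9: |9-13| = 4, total = 7
  9 → 8: |8-9| = 1, total = 8
  8 → 6: |6-8| = 2, total = 10
  6 → 5: |5-6| = 1, total = 11
  5 → 3: |3-5| = 2, total = 13

Answer: 13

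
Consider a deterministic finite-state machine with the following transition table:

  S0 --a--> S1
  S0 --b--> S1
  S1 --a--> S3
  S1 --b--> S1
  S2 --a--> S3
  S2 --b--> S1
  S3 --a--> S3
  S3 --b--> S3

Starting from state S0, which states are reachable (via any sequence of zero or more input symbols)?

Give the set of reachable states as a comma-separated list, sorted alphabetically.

Answer: S0, S1, S3

Derivation:
BFS from S0:
  visit S0: S0--a-->S1 (new), S0--b-->S1 (seen)
  visit S1: S1--a-->S3 (new), S1--b-->S1 (seen)
  visit S3: S3--a-->S3 (seen), S3--b-->S3 (seen)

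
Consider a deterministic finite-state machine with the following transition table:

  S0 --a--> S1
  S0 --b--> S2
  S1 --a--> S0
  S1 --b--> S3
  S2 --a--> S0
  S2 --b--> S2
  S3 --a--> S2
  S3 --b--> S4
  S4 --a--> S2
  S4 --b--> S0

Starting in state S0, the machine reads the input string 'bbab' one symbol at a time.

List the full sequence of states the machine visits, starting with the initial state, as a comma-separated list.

Answer: S0, S2, S2, S0, S2

Derivation:
Start: S0
  read 'b': S0 --b--> S2
  read 'b': S2 --b--> S2
  read 'a': S2 --a--> S0
  read 'b': S0 --b--> S2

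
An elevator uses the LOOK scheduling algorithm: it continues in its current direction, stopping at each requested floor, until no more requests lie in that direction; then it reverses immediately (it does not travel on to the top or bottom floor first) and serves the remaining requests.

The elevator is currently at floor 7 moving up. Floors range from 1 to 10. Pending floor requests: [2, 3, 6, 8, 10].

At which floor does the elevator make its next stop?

Current floor: 7, direction: up
Requests above: [8, 10]
Requests below: [2, 3, 6]
Moving up and requests lie above → nearest above is min([8, 10]) = 8

Answer: 8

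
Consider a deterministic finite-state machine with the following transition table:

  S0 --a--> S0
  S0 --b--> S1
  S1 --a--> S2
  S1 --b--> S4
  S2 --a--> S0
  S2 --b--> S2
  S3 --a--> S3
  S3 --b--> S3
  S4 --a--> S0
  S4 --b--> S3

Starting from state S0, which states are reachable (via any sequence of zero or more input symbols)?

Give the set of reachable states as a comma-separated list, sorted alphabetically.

Answer: S0, S1, S2, S3, S4

Derivation:
BFS from S0:
  visit S0: S0--a-->S0 (seen), S0--b-->S1 (new)
  visit S1: S1--a-->S2 (new), S1--b-->S4 (new)
  visit S2: S2--a-->S0 (seen), S2--b-->S2 (seen)
  visit S4: S4--a-->S0 (seen), S4--b-->S3 (new)
  visit S3: S3--a-->S3 (seen), S3--b-->S3 (seen)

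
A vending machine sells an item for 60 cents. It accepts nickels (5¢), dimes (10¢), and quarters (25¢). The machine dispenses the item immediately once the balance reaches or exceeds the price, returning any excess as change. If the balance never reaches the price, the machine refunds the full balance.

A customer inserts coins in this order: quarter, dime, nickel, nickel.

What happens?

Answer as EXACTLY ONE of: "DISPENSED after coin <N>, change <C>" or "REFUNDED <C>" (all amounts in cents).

Price: 60¢
Coin 1 (quarter, 25¢): balance = 25¢
Coin 2 (dime, 10¢): balance = 35¢
Coin 3 (nickel, 5¢): balance = 40¢
Coin 4 (nickel, 5¢): balance = 45¢
All coins inserted, balance 45¢ < price 60¢ → REFUND 45¢

Answer: REFUNDED 45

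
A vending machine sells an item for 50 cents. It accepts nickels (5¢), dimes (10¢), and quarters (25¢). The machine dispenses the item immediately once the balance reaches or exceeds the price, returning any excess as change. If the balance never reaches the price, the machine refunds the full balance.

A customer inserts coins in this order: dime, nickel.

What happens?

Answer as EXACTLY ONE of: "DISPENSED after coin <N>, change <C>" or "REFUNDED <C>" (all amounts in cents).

Answer: REFUNDED 15

Derivation:
Price: 50¢
Coin 1 (dime, 10¢): balance = 10¢
Coin 2 (nickel, 5¢): balance = 15¢
All coins inserted, balance 15¢ < price 50¢ → REFUND 15¢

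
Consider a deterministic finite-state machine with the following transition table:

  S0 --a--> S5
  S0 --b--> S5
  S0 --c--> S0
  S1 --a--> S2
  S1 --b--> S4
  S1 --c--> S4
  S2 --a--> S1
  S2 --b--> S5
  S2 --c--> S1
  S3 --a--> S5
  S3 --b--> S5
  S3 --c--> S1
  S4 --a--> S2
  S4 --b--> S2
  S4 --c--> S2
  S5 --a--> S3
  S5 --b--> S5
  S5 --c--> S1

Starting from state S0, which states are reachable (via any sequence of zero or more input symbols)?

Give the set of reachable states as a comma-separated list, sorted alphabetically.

Answer: S0, S1, S2, S3, S4, S5

Derivation:
BFS from S0:
  visit S0: S0--a-->S5 (new), S0--b-->S5 (seen), S0--c-->S0 (seen)
  visit S5: S5--a-->S3 (new), S5--b-->S5 (seen), S5--c-->S1 (new)
  visit S3: S3--a-->S5 (seen), S3--b-->S5 (seen), S3--c-->S1 (seen)
  visit S1: S1--a-->S2 (new), S1--b-->S4 (new), S1--c-->S4 (seen)
  visit S2: S2--a-->S1 (seen), S2--b-->S5 (seen), S2--c-->S1 (seen)
  visit S4: S4--a-->S2 (seen), S4--b-->S2 (seen), S4--c-->S2 (seen)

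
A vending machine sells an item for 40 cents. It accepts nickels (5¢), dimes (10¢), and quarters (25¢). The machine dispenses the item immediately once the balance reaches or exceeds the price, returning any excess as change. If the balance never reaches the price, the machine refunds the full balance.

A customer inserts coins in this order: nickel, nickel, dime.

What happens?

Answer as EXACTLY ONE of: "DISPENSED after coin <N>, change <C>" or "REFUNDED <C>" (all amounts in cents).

Price: 40¢
Coin 1 (nickel, 5¢): balance = 5¢
Coin 2 (nickel, 5¢): balance = 10¢
Coin 3 (dime, 10¢): balance = 20¢
All coins inserted, balance 20¢ < price 40¢ → REFUND 20¢

Answer: REFUNDED 20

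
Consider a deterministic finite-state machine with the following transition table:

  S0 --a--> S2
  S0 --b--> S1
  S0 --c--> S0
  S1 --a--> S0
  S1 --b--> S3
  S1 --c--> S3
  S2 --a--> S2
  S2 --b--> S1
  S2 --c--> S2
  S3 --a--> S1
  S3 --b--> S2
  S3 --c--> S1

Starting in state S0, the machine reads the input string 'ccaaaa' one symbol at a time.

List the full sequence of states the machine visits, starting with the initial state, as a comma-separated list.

Answer: S0, S0, S0, S2, S2, S2, S2

Derivation:
Start: S0
  read 'c': S0 --c--> S0
  read 'c': S0 --c--> S0
  read 'a': S0 --a--> S2
  read 'a': S2 --a--> S2
  read 'a': S2 --a--> S2
  read 'a': S2 --a--> S2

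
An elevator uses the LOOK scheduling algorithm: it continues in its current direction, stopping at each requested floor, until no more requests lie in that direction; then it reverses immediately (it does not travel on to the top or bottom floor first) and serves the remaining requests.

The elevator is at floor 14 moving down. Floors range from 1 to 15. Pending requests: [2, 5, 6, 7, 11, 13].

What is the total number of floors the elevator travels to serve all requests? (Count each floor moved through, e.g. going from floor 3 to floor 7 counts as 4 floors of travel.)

Answer: 12

Derivation:
Start at floor 14 moving down, LOOK stop order: [13, 11, 7, 6, 5, 2]
  14 → 13: |13-14| = 1, total = 1
  13 → 11: |11-13| = 2, total = 3
  11 → 7: |7-11| = 4, total = 7
  7 → 6: |6-7| = 1, total = 8
  6 → 5: |5-6| = 1, total = 9
  5 → 2: |2-5| = 3, total = 12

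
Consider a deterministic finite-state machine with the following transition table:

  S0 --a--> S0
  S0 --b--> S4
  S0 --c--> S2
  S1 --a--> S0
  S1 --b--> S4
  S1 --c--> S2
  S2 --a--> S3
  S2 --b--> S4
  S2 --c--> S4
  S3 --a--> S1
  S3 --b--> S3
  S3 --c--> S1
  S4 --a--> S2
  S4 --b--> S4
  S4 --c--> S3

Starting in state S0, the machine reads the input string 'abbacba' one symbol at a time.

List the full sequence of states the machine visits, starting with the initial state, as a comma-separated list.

Answer: S0, S0, S4, S4, S2, S4, S4, S2

Derivation:
Start: S0
  read 'a': S0 --a--> S0
  read 'b': S0 --b--> S4
  read 'b': S4 --b--> S4
  read 'a': S4 --a--> S2
  read 'c': S2 --c--> S4
  read 'b': S4 --b--> S4
  read 'a': S4 --a--> S2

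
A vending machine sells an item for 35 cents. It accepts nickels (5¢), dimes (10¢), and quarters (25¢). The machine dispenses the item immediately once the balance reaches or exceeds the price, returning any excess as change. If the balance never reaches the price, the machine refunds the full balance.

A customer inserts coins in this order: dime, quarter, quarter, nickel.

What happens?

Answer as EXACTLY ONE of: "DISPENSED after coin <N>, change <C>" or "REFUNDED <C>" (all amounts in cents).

Answer: DISPENSED after coin 2, change 0

Derivation:
Price: 35¢
Coin 1 (dime, 10¢): balance = 10¢
Coin 2 (quarter, 25¢): balance = 35¢
  → balance >= price → DISPENSE, change = 35 - 35 = 0¢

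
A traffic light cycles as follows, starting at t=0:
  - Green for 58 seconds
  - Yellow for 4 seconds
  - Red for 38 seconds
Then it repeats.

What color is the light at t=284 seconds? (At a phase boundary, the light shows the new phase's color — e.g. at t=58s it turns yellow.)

Cycle length = 58 + 4 + 38 = 100s
t = 284, phase_t = 284 mod 100 = 84
84 >= 62 → RED

Answer: red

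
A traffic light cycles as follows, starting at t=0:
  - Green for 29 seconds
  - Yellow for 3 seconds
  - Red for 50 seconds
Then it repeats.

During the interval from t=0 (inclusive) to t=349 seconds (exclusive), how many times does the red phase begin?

Answer: 4

Derivation:
Cycle = 29+3+50 = 82s
red phase starts at t = k*82 + 32 for k=0,1,2,...
Need k*82+32 < 349 → k < 3.866
k ∈ {0, ..., 3} → 4 starts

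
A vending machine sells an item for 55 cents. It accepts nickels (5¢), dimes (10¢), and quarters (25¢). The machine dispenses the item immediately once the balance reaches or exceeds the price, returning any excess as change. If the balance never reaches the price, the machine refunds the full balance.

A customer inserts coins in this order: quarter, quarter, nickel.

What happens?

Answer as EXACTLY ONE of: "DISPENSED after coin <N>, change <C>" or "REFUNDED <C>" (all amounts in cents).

Price: 55¢
Coin 1 (quarter, 25¢): balance = 25¢
Coin 2 (quarter, 25¢): balance = 50¢
Coin 3 (nickel, 5¢): balance = 55¢
  → balance >= price → DISPENSE, change = 55 - 55 = 0¢

Answer: DISPENSED after coin 3, change 0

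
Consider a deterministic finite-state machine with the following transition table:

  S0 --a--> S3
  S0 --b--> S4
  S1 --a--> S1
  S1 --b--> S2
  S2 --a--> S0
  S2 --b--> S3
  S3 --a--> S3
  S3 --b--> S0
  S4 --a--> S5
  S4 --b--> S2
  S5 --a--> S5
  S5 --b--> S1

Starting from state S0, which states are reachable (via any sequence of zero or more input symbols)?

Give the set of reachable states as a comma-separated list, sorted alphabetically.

Answer: S0, S1, S2, S3, S4, S5

Derivation:
BFS from S0:
  visit S0: S0--a-->S3 (new), S0--b-->S4 (new)
  visit S3: S3--a-->S3 (seen), S3--b-->S0 (seen)
  visit S4: S4--a-->S5 (new), S4--b-->S2 (new)
  visit S5: S5--a-->S5 (seen), S5--b-->S1 (new)
  visit S2: S2--a-->S0 (seen), S2--b-->S3 (seen)
  visit S1: S1--a-->S1 (seen), S1--b-->S2 (seen)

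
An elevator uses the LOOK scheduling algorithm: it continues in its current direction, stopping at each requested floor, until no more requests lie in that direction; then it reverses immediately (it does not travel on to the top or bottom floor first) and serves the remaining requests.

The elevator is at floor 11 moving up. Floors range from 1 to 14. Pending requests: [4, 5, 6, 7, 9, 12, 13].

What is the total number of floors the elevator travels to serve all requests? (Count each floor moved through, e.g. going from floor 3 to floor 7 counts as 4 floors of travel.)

Start at floor 11 moving up, LOOK stop order: [12, 13, 9, 7, 6, 5, 4]
  11 → 12: |12-11| = 1, total = 1
  12 → 13: |13-12| = 1, total = 2
  13 → 9: |9-13| = 4, total = 6
  9 → 7: |7-9| = 2, total = 8
  7 → 6: |6-7| = 1, total = 9
  6 → 5: |5-6| = 1, total = 10
  5 → 4: |4-5| = 1, total = 11

Answer: 11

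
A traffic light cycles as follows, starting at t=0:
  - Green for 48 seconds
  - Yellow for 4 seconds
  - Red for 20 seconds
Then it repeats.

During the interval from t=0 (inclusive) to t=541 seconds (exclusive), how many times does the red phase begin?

Cycle = 48+4+20 = 72s
red phase starts at t = k*72 + 52 for k=0,1,2,...
Need k*72+52 < 541 → k < 6.792
k ∈ {0, ..., 6} → 7 starts

Answer: 7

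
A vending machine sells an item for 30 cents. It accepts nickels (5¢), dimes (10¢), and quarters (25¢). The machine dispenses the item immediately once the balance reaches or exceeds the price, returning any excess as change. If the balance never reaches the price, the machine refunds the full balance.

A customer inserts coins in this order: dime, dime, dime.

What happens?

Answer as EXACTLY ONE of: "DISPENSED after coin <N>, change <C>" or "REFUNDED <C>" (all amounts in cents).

Price: 30¢
Coin 1 (dime, 10¢): balance = 10¢
Coin 2 (dime, 10¢): balance = 20¢
Coin 3 (dime, 10¢): balance = 30¢
  → balance >= price → DISPENSE, change = 30 - 30 = 0¢

Answer: DISPENSED after coin 3, change 0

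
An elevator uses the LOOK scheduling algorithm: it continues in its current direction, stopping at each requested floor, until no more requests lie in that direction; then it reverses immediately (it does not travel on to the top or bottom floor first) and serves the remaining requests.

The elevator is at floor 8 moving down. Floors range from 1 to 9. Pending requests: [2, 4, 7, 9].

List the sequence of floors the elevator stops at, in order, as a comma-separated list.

Current: 8, moving DOWN
Serve below first (descending): [7, 4, 2]
Then reverse, serve above (ascending): [9]

Answer: 7, 4, 2, 9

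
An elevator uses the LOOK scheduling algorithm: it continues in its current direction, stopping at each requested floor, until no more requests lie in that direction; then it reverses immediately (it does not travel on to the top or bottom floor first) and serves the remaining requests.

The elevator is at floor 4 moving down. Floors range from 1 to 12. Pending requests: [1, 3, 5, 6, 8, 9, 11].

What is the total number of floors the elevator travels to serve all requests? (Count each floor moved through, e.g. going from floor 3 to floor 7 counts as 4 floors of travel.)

Start at floor 4 moving down, LOOK stop order: [3, 1, 5, 6, 8, 9, 11]
  4 → 3: |3-4| = 1, total = 1
  3 → 1: |1-3| = 2, total = 3
  1 → 5: |5-1| = 4, total = 7
  5 → 6: |6-5| = 1, total = 8
  6 → 8: |8-6| = 2, total = 10
  8 → 9: |9-8| = 1, total = 11
  9 → 11: |11-9| = 2, total = 13

Answer: 13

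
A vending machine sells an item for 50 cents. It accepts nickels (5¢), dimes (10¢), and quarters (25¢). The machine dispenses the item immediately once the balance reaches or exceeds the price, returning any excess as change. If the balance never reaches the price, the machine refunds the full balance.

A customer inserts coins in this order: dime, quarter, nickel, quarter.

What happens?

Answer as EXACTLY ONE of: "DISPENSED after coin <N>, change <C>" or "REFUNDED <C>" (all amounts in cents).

Answer: DISPENSED after coin 4, change 15

Derivation:
Price: 50¢
Coin 1 (dime, 10¢): balance = 10¢
Coin 2 (quarter, 25¢): balance = 35¢
Coin 3 (nickel, 5¢): balance = 40¢
Coin 4 (quarter, 25¢): balance = 65¢
  → balance >= price → DISPENSE, change = 65 - 50 = 15¢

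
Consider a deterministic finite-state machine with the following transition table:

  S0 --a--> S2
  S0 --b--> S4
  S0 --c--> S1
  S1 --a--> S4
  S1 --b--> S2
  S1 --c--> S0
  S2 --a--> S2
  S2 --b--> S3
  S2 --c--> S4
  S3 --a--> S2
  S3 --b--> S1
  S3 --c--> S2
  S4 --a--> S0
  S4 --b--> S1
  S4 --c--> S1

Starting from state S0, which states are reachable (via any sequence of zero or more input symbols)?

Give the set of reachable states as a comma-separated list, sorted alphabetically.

Answer: S0, S1, S2, S3, S4

Derivation:
BFS from S0:
  visit S0: S0--a-->S2 (new), S0--b-->S4 (new), S0--c-->S1 (new)
  visit S2: S2--a-->S2 (seen), S2--b-->S3 (new), S2--c-->S4 (seen)
  visit S4: S4--a-->S0 (seen), S4--b-->S1 (seen), S4--c-->S1 (seen)
  visit S1: S1--a-->S4 (seen), S1--b-->S2 (seen), S1--c-->S0 (seen)
  visit S3: S3--a-->S2 (seen), S3--b-->S1 (seen), S3--c-->S2 (seen)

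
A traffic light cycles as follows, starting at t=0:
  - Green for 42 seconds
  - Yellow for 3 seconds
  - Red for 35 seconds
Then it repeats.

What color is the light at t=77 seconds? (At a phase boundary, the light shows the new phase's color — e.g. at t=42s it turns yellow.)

Cycle length = 42 + 3 + 35 = 80s
t = 77, phase_t = 77 mod 80 = 77
77 >= 45 → RED

Answer: red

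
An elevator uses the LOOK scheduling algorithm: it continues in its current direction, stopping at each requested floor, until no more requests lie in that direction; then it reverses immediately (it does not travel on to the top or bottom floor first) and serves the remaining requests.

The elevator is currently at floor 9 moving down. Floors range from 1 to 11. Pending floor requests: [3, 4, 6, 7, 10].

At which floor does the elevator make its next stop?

Answer: 7

Derivation:
Current floor: 9, direction: down
Requests above: [10]
Requests below: [3, 4, 6, 7]
Moving down and requests lie below → nearest below is max([3, 4, 6, 7]) = 7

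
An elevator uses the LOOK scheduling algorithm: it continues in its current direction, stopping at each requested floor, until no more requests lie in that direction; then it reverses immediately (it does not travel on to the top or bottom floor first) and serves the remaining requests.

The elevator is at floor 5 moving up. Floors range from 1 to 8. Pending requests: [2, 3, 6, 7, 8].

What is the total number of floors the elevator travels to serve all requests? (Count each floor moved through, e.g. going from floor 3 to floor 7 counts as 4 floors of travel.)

Start at floor 5 moving up, LOOK stop order: [6, 7, 8, 3, 2]
  5 → 6: |6-5| = 1, total = 1
  6 → 7: |7-6| = 1, total = 2
  7 → 8: |8-7| = 1, total = 3
  8 → 3: |3-8| = 5, total = 8
  3 → 2: |2-3| = 1, total = 9

Answer: 9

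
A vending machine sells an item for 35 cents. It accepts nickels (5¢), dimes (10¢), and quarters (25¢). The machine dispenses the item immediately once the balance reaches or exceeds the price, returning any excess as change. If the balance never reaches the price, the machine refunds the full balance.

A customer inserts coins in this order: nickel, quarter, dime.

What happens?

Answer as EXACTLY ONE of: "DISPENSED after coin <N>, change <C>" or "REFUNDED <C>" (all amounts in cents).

Answer: DISPENSED after coin 3, change 5

Derivation:
Price: 35¢
Coin 1 (nickel, 5¢): balance = 5¢
Coin 2 (quarter, 25¢): balance = 30¢
Coin 3 (dime, 10¢): balance = 40¢
  → balance >= price → DISPENSE, change = 40 - 35 = 5¢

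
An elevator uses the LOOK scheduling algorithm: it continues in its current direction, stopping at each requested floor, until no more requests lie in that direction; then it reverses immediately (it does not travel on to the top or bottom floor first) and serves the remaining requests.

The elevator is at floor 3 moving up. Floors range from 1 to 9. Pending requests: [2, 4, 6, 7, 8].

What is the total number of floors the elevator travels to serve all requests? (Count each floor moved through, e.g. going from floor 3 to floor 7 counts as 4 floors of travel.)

Answer: 11

Derivation:
Start at floor 3 moving up, LOOK stop order: [4, 6, 7, 8, 2]
  3 → 4: |4-3| = 1, total = 1
  4 → 6: |6-4| = 2, total = 3
  6 → 7: |7-6| = 1, total = 4
  7 → 8: |8-7| = 1, total = 5
  8 → 2: |2-8| = 6, total = 11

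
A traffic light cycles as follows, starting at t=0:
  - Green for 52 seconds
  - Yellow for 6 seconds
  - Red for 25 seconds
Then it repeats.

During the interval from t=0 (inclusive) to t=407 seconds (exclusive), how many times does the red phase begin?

Answer: 5

Derivation:
Cycle = 52+6+25 = 83s
red phase starts at t = k*83 + 58 for k=0,1,2,...
Need k*83+58 < 407 → k < 4.205
k ∈ {0, ..., 4} → 5 starts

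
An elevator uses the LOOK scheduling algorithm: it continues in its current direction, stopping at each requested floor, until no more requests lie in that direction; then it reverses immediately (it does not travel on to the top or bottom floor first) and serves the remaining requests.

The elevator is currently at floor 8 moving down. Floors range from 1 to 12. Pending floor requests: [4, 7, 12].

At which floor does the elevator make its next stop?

Current floor: 8, direction: down
Requests above: [12]
Requests below: [4, 7]
Moving down and requests lie below → nearest below is max([4, 7]) = 7

Answer: 7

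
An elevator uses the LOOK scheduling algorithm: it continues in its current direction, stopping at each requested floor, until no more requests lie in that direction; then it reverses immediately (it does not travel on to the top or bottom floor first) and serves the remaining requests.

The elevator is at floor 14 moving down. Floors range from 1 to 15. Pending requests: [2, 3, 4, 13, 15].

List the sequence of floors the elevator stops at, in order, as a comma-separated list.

Answer: 13, 4, 3, 2, 15

Derivation:
Current: 14, moving DOWN
Serve below first (descending): [13, 4, 3, 2]
Then reverse, serve above (ascending): [15]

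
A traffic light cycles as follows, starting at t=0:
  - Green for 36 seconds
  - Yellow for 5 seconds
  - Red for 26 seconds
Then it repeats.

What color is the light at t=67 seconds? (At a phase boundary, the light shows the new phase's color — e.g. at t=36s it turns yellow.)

Answer: green

Derivation:
Cycle length = 36 + 5 + 26 = 67s
t = 67, phase_t = 67 mod 67 = 0
0 < 36 (green end) → GREEN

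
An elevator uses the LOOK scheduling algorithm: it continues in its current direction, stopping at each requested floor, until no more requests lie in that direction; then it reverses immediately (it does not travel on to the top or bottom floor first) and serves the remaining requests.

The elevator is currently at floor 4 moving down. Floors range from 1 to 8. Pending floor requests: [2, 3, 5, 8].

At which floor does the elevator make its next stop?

Current floor: 4, direction: down
Requests above: [5, 8]
Requests below: [2, 3]
Moving down and requests lie below → nearest below is max([2, 3]) = 3

Answer: 3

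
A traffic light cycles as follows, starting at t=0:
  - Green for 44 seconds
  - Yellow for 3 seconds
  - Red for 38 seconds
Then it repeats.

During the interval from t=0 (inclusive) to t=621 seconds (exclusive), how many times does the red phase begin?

Cycle = 44+3+38 = 85s
red phase starts at t = k*85 + 47 for k=0,1,2,...
Need k*85+47 < 621 → k < 6.753
k ∈ {0, ..., 6} → 7 starts

Answer: 7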